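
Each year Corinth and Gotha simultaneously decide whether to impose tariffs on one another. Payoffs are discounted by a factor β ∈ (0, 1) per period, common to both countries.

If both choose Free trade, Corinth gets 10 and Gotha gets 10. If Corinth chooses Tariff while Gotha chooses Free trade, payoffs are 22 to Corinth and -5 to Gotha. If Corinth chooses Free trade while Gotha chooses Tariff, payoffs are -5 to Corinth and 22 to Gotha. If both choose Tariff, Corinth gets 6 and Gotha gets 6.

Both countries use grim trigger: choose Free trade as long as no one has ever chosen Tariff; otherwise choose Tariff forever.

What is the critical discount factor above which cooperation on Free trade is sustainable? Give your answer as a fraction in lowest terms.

3/4

10/(1−β) ≥ 22 + 6β/(1−β)
10 ≥ 22 − 16β
β ≥ 12/16 = 3/4.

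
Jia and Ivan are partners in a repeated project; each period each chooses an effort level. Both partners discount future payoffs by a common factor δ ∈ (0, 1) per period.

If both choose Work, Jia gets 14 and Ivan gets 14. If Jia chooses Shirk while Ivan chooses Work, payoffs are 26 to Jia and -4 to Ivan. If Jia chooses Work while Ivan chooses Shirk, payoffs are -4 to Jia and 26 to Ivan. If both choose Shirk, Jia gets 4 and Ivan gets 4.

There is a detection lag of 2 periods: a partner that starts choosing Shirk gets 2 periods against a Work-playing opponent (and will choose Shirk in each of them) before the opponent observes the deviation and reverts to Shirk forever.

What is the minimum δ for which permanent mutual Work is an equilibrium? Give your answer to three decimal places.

A deviator earns 26 for 2 periods, then 4 forever; cooperating earns 14 forever. Multiplying the IC by (1−δ):
14 ≥ 26(1−δ^2) + 4δ^2, so 22·δ^2 ≥ 12 and δ^2 ≥ 6/11.
δ ≥ (6/11)^(1/2) ≈ 0.739.

0.739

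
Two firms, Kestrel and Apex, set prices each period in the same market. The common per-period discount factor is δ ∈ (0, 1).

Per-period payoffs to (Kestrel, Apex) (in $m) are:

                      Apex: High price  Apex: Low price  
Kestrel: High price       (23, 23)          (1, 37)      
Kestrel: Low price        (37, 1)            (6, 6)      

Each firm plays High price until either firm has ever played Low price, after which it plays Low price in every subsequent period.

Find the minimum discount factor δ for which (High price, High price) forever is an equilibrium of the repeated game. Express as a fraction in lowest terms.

14/31

Cooperation forever yields 23 each period: 23/(1−δ).
Deviating yields 37 once, then 6 forever: 37 + 6δ/(1−δ).
No profitable deviation requires 23/(1−δ) ≥ 37 + 6δ/(1−δ).
Multiplying by (1−δ): 23 ≥ 37(1−δ) + 6δ = 37 − 31δ.
So 31δ ≥ 14, i.e. δ ≥ 14/31.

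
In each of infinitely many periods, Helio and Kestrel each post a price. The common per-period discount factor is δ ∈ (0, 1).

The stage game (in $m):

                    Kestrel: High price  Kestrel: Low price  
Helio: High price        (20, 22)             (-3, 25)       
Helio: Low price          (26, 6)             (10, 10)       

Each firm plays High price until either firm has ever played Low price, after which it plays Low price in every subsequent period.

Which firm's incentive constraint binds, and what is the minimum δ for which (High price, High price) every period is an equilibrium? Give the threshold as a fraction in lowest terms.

Helio; δ ≥ 3/8

Helio: cooperation gives 20 each period; deviation gives 26 once then 10 forever.
  20/(1−δ) ≥ 26 + 10δ/(1−δ) ⇒ δ ≥ 6/16 = 3/8.
Kestrel: cooperation gives 22 each period; deviation gives 25 once then 10 forever.
  δ ≥ 3/15 = 1/5.
Both must hold, so the binding constraint is Helio's: δ ≥ 3/8.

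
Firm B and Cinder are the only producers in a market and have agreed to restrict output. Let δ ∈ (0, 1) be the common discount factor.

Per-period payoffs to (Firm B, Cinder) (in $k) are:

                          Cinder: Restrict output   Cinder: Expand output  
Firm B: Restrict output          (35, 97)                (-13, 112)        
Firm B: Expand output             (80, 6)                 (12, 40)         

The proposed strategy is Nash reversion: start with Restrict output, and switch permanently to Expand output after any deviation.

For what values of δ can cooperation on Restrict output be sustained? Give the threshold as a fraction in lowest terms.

45/68

For Firm B: deviation gain 80−35 = 45, per-period punishment loss 35−12 = 23. IC gives δ ≥ 45/68.
For Cinder: gain 15, loss 57 per period, so δ ≥ 15/72 = 5/24.
The tighter constraint is Firm B's, so cooperation needs δ ≥ 45/68.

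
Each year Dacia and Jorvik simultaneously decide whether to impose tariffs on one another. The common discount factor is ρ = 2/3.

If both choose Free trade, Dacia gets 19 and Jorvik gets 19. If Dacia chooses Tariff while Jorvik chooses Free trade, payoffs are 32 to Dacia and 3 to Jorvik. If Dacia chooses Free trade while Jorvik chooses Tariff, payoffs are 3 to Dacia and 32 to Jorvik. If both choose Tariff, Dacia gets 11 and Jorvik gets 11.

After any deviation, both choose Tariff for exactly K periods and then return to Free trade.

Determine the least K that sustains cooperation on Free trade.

5

No profitable deviation requires (19−11)(ρ+…+ρ^K) ≥ 32−19, i.e. ρ+…+ρ^K ≥ 13/8 ≈ 1.6250.
With ρ = 2/3, the partial sums are K=1: 0.6667, K=2: 1.1111, K=3: 1.4074, K=4: 1.6049, K=5: 1.7366.
K = 5 is the first length at which the sum reaches 1.6250.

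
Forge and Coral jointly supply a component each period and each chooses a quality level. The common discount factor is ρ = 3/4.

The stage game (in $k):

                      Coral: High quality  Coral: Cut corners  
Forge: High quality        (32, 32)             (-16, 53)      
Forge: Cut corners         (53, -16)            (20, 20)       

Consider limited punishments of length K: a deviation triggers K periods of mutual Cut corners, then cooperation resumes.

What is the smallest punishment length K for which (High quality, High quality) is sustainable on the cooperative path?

4

Need Σ_{k=1}^{K} ρ^k ≥ (53−32)/(32−20) = 1.7500 at ρ = 3/4.
At K = 3 the sum is 1.7344 < 1.7500; at K = 4 it is 2.0508 ≥ 1.7500.
So the minimum punishment length is K = 4.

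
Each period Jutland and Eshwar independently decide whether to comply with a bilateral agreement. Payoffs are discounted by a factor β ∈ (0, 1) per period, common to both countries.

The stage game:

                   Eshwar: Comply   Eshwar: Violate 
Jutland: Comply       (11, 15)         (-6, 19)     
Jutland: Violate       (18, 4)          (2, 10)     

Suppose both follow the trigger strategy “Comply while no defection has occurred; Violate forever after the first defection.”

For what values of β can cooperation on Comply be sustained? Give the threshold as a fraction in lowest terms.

4/9

Jutland: cooperation gives 11 each period; deviation gives 18 once then 2 forever.
  11/(1−β) ≥ 18 + 2β/(1−β) ⇒ β ≥ 7/16.
Eshwar: cooperation gives 15 each period; deviation gives 19 once then 10 forever.
  β ≥ 4/9.
Both must hold, so the binding constraint is Eshwar's: β ≥ 4/9.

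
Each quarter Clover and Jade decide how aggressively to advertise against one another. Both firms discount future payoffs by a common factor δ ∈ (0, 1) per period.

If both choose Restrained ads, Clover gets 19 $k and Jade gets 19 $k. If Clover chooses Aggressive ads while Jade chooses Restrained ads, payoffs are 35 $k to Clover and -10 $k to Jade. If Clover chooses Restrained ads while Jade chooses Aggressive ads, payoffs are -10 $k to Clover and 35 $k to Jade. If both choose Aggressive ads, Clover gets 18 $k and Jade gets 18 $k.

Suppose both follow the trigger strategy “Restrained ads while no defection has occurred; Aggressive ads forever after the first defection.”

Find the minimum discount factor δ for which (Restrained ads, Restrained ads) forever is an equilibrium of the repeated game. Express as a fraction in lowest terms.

16/17

19/(1−δ) ≥ 35 + 18δ/(1−δ)
19 ≥ 35 − 17δ
δ ≥ 16/17.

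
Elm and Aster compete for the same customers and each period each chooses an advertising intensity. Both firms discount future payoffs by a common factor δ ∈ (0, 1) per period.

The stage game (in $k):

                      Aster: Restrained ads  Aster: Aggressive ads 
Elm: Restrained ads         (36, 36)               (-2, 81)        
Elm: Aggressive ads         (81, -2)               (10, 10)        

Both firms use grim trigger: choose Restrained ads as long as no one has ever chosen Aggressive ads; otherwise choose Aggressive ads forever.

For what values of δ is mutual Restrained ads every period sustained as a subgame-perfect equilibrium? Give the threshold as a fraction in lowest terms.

45/71

One-period gain from deviating is 81 − 36 = 45. The loss is 36 − 10 = 26 in every subsequent period, with present value 26·δ/(1−δ).
Deviation is unprofitable when 26·δ/(1−δ) ≥ 45, i.e. δ/(1−δ) ≥ 45/26.
Equivalently δ ≥ 45/(45+26) = 45/71.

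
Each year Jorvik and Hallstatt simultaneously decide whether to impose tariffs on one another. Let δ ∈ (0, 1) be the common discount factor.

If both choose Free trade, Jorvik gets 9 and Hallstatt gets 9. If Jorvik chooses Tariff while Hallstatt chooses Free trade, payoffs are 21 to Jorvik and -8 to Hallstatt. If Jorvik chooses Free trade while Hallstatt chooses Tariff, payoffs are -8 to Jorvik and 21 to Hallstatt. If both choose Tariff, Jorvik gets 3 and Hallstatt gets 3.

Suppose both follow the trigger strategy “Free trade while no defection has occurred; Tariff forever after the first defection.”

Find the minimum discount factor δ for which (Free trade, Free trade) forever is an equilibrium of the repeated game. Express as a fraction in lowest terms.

One-period gain from deviating is 21 − 9 = 12. The loss is 9 − 3 = 6 in every subsequent period, with present value 6·δ/(1−δ).
Deviation is unprofitable when 6·δ/(1−δ) ≥ 12, i.e. δ/(1−δ) ≥ 2.
Equivalently δ ≥ 12/(12+6) = 2/3.

2/3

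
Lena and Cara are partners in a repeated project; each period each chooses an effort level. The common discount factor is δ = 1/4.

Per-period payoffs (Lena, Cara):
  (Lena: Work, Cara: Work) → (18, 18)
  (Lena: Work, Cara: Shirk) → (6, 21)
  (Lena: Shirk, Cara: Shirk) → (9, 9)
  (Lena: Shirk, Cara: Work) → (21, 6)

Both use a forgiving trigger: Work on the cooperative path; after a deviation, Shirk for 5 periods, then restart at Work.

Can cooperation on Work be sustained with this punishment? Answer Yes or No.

Comparing payoff streams over the 6 periods until play realigns: cooperate → 18(1+δ+…+δ^5); deviate → 21 + 9(δ+…+δ^5).
Cooperation is sustained iff (18−9)(δ+…+δ^5) ≥ 21−18.
δ+…+δ^5 = 1/4·(1−(1/4)^5)/(1−1/4) = 0.3330, and (21−18)/(18−9) = 0.3333.
0.3330 < 0.3333, so cooperation is not sustainable.

No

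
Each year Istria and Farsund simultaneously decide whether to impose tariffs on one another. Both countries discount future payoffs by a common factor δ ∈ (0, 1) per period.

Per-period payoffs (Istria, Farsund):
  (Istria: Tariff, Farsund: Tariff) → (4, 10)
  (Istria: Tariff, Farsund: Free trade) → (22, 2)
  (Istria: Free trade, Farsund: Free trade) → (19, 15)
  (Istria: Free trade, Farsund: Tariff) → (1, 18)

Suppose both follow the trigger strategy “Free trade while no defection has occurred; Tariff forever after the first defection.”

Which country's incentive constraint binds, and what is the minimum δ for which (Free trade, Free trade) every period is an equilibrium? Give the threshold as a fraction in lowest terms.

Istria's threshold: (22−19)/(22−4) = 1/6.
Farsund's threshold: (18−15)/(18−10) = 3/8.
1/6 < 3/8, so Farsund binds and δ* = 3/8.

Farsund; δ ≥ 3/8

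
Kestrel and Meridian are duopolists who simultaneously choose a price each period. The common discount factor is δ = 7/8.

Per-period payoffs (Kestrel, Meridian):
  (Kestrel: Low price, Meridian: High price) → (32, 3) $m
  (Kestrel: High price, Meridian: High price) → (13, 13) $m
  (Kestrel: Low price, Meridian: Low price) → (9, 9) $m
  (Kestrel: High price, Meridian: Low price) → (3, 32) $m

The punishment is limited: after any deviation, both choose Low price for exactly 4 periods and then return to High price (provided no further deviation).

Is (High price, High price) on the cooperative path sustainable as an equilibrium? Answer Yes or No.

A one-shot deviation gives 32 now, then 9 for 4 periods, then back to 13.
Gain from deviating: (32−13) today; loss: (13−9) in each of the next 4 periods.
No-deviation condition: (13−9)(δ+…+δ^4) ≥ 32−13, i.e. δ+…+δ^4 ≥ 19/4.
At δ = 7/8: δ+…+δ^4 = 2.8967 < 4.7500.
So cooperation is not sustainable.

No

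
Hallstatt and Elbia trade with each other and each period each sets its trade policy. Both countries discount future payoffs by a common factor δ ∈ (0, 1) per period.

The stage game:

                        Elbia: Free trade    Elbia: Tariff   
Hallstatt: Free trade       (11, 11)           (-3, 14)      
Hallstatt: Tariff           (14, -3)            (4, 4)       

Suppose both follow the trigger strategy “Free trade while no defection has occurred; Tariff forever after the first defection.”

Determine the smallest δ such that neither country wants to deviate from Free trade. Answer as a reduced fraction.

11/(1−δ) ≥ 14 + 4δ/(1−δ)
11 ≥ 14 − 10δ
δ ≥ 3/10.

3/10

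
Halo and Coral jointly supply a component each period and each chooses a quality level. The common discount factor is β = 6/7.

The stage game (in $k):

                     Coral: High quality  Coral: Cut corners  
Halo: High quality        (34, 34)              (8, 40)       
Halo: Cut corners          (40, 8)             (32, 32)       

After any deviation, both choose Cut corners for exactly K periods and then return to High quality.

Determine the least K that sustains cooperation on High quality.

5

No profitable deviation requires (34−32)(β+…+β^K) ≥ 40−34, i.e. β+…+β^K ≥ 3 ≈ 3.0000.
With β = 6/7, the partial sums are K=1: 0.8571, K=2: 1.5918, K=3: 2.2216, K=4: 2.7613, K=5: 3.2240.
K = 5 is the first length at which the sum reaches 3.0000.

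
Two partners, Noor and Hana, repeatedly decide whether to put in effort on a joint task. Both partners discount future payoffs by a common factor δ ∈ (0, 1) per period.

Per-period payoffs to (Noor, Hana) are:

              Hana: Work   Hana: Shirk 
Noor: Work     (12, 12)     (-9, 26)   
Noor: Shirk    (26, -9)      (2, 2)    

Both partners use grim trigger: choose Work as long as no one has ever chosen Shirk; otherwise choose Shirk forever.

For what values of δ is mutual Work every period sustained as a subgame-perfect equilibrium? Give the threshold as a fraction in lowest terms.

One-period gain from deviating is 26 − 12 = 14. The loss is 12 − 2 = 10 in every subsequent period, with present value 10·δ/(1−δ).
Deviation is unprofitable when 10·δ/(1−δ) ≥ 14, i.e. δ/(1−δ) ≥ 7/5.
Equivalently δ ≥ 14/(14+10) = 7/12.

7/12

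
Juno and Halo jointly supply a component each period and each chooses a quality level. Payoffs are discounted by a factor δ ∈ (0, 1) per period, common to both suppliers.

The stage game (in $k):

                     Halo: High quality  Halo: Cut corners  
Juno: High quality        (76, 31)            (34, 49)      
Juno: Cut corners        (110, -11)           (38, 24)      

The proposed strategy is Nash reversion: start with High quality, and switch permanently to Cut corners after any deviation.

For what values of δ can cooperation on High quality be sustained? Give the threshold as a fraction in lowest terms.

18/25

For Juno: deviation gain 110−76 = 34, per-period punishment loss 76−38 = 38. IC gives δ ≥ 34/72 = 17/36.
For Halo: gain 18, loss 7 per period, so δ ≥ 18/25.
The tighter constraint is Halo's, so cooperation needs δ ≥ 18/25.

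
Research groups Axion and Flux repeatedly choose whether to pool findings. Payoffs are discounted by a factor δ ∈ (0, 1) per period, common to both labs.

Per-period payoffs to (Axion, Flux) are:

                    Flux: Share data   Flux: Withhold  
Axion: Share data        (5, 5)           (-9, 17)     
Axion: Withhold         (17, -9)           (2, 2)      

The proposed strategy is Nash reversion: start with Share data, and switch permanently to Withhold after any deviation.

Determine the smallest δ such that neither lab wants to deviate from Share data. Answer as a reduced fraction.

One-period gain from deviating is 17 − 5 = 12. The loss is 5 − 2 = 3 in every subsequent period, with present value 3·δ/(1−δ).
Deviation is unprofitable when 3·δ/(1−δ) ≥ 12, i.e. δ/(1−δ) ≥ 4.
Equivalently δ ≥ 12/(12+3) = 4/5.

4/5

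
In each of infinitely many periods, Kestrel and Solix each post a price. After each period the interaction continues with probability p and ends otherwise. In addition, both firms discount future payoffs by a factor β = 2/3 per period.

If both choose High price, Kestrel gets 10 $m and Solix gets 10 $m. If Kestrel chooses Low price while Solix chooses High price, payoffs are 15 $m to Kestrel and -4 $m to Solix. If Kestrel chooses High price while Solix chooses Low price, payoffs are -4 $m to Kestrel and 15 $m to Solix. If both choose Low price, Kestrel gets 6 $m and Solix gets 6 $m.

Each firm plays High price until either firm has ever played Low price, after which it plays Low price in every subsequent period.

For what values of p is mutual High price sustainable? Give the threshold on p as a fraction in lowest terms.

Expected continuation weight on next period's payoff is β·p = 2/3·p, which plays the role of the discount factor.
Cooperation requires 2/3·p ≥ (15−10)/(15−6) = 5/9, hence p ≥ 5/6.

5/6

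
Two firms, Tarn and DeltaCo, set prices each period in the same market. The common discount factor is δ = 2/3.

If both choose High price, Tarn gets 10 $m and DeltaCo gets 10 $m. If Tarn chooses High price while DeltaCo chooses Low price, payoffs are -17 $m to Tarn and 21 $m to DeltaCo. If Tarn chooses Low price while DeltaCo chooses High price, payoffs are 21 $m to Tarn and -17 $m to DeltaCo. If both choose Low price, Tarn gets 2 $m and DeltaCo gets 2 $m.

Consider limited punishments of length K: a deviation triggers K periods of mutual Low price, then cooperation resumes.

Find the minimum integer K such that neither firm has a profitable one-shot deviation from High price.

IC: δ(1−δ^K)/(1−δ) ≥ (21−10)/(10−2) = 11/8.
With δ = 2/3: need 1 − δ^K ≥ 11/8·(1−2/3)/(2/3), i.e. δ^K ≤ 0.3125.
Since (2/3)^2 = 0.4444 and (2/3)^3 = 0.2963, the smallest such K is 3.

3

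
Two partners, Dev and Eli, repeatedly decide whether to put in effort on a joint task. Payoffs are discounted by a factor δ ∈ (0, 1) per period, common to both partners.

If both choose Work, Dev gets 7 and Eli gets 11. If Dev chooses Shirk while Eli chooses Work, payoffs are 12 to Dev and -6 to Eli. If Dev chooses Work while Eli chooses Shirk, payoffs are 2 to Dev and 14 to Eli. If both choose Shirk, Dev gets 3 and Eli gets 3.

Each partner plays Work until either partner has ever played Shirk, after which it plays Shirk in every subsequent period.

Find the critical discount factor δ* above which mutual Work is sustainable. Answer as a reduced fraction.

For Dev: deviation gain 12−7 = 5, per-period punishment loss 7−3 = 4. IC gives δ ≥ 5/9.
For Eli: gain 3, loss 8 per period, so δ ≥ 3/11.
The tighter constraint is Dev's, so cooperation needs δ ≥ 5/9.

5/9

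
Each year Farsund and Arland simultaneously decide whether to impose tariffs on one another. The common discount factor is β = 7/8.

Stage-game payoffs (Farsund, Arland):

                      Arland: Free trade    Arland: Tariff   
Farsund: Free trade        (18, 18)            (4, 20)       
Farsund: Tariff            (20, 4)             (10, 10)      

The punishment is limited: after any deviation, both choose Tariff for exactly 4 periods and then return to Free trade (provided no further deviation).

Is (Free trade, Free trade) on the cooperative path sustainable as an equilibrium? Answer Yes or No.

Yes

IC: β+…+β^4 ≥ (20−18)/(18−10) = 1/4.
At β = 7/8: partial sum = 2.8967 ≥ 0.2500. Cooperation sustainable.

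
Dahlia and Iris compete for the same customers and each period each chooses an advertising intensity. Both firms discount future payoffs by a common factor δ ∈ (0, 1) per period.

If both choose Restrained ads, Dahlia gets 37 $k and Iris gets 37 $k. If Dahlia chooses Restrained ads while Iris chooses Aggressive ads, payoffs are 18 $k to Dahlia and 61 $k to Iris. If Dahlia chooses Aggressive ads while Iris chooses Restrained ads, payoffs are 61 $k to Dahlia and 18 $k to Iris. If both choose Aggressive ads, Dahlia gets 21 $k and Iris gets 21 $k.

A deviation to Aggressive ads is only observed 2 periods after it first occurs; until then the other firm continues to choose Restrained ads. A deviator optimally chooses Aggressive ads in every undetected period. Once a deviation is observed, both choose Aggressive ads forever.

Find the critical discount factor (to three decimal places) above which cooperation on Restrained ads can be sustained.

The best deviation is to choose Aggressive ads for all 2 undetected periods, earning 61 each, then 21 forever once detected.
Deviation value: 61(1−δ^2)/(1−δ) + 21δ^2/(1−δ); cooperation value: 37/(1−δ).
IC: 37 ≥ 61(1−δ^2) + 21δ^2 = 61 − 40δ^2.
So δ^2 ≥ 24/40 = 3/5, giving δ ≥ (3/5)^(1/2) ≈ 0.775.

0.775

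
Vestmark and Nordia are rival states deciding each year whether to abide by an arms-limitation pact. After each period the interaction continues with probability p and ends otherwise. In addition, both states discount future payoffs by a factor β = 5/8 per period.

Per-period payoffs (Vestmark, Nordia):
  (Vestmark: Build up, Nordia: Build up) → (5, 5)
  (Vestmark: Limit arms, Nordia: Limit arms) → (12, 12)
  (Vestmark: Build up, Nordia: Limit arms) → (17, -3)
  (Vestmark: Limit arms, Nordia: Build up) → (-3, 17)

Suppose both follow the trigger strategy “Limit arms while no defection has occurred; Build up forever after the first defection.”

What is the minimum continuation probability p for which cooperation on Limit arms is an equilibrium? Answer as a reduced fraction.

Expected continuation weight on next period's payoff is β·p = 5/8·p, which plays the role of the discount factor.
Cooperation requires 5/8·p ≥ (17−12)/(17−5) = 5/12, hence p ≥ 2/3.

2/3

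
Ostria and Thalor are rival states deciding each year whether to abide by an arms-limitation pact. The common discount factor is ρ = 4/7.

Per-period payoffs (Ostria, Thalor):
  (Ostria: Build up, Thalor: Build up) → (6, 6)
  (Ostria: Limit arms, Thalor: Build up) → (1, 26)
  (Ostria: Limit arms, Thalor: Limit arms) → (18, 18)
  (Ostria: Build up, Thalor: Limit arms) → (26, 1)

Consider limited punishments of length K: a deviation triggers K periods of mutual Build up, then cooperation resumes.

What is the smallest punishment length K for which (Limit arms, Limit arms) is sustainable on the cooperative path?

2

Need Σ_{k=1}^{K} ρ^k ≥ (26−18)/(18−6) = 0.6667 at ρ = 4/7.
At K = 1 the sum is 0.5714 < 0.6667; at K = 2 it is 0.8980 ≥ 0.6667.
So the minimum punishment length is K = 2.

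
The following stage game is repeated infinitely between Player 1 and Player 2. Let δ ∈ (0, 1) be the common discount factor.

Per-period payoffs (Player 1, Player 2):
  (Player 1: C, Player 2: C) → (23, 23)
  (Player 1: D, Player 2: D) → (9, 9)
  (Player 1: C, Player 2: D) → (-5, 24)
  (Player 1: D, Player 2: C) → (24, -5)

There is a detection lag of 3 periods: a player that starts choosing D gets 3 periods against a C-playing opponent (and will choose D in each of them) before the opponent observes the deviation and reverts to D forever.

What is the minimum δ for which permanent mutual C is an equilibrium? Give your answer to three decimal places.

0.405

The best deviation is to choose D for all 3 undetected periods, earning 24 each, then 9 forever once detected.
Deviation value: 24(1−δ^3)/(1−δ) + 9δ^3/(1−δ); cooperation value: 23/(1−δ).
IC: 23 ≥ 24(1−δ^3) + 9δ^3 = 24 − 15δ^3.
So δ^3 ≥ 1/15, giving δ ≥ (1/15)^(1/3) ≈ 0.405.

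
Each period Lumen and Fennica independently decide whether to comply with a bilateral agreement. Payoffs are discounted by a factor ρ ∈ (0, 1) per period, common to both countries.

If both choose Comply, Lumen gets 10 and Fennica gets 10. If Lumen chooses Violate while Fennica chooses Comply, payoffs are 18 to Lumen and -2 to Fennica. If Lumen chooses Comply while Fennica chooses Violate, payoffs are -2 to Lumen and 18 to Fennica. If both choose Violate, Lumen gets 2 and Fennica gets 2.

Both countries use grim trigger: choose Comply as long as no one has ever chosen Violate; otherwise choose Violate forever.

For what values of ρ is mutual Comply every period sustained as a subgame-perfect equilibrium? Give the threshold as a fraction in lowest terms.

Cooperation forever yields 10 each period: 10/(1−ρ).
Deviating yields 18 once, then 2 forever: 18 + 2ρ/(1−ρ).
No profitable deviation requires 10/(1−ρ) ≥ 18 + 2ρ/(1−ρ).
Multiplying by (1−ρ): 10 ≥ 18(1−ρ) + 2ρ = 18 − 16ρ.
So 16ρ ≥ 8, i.e. ρ ≥ 8/16 = 1/2.

1/2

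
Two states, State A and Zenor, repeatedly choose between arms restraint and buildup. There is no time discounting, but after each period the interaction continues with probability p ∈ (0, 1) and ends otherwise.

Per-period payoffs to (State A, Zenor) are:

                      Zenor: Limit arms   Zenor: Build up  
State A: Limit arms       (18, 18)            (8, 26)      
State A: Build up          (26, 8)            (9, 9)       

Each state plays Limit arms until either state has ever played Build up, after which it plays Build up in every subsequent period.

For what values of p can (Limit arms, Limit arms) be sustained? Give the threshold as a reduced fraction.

8/17

Expected cooperation value is 18 + p·18 + p²·18 + … = 18/(1−p); deviation gives 26 + p·9/(1−p).
18 ≥ 26(1−p) + 9p ⇒ 17p ≥ 8 ⇒ p ≥ 8/17.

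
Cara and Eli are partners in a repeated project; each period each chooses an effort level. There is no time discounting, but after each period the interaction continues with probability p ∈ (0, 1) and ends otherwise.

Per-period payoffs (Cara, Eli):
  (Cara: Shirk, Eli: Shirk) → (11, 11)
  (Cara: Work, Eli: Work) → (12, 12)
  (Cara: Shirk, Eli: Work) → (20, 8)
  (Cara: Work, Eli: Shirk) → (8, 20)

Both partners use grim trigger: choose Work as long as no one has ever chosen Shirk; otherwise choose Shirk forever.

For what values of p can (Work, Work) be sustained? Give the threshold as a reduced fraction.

Expected cooperation value is 12 + p·12 + p²·12 + … = 12/(1−p); deviation gives 20 + p·11/(1−p).
12 ≥ 20(1−p) + 11p ⇒ 9p ≥ 8 ⇒ p ≥ 8/9.

8/9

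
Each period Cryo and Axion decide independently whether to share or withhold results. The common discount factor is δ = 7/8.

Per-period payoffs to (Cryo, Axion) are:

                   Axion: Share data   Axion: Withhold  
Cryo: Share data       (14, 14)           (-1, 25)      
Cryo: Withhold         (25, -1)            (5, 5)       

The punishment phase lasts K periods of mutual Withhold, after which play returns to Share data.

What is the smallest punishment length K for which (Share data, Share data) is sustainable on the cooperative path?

IC: δ(1−δ^K)/(1−δ) ≥ (25−14)/(14−5) = 11/9.
With δ = 7/8: need 1 − δ^K ≥ 11/9·(1−7/8)/(7/8), i.e. δ^K ≤ 0.8254.
Since (7/8)^1 = 0.8750 and (7/8)^2 = 0.7656, the smallest such K is 2.

2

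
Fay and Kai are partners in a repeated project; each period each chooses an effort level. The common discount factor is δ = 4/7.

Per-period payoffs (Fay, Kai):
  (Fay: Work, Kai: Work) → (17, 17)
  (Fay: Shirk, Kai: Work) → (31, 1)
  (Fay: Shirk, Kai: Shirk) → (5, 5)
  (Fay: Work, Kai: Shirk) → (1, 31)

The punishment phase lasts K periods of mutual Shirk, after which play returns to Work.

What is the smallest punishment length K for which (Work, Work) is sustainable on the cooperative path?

4

Need Σ_{k=1}^{K} δ^k ≥ (31−17)/(17−5) = 1.1667 at δ = 4/7.
At K = 3 the sum is 1.0845 < 1.1667; at K = 4 it is 1.1912 ≥ 1.1667.
So the minimum punishment length is K = 4.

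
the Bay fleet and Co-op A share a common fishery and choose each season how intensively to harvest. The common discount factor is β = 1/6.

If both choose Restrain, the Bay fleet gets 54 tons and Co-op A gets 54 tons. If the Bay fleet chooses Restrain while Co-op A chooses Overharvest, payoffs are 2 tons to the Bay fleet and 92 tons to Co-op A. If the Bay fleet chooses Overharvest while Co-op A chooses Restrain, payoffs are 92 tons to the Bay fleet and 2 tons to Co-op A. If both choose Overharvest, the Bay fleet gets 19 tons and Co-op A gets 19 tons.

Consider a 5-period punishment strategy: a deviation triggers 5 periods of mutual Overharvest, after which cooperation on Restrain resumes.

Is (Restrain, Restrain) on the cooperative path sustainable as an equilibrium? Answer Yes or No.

No

Comparing payoff streams over the 6 periods until play realigns: cooperate → 54(1+β+…+β^5); deviate → 92 + 19(β+…+β^5).
Cooperation is sustained iff (54−19)(β+…+β^5) ≥ 92−54.
β+…+β^5 = 1/6·(1−(1/6)^5)/(1−1/6) = 0.2000, and (92−54)/(54−19) = 1.0857.
0.2000 < 1.0857, so cooperation is not sustainable.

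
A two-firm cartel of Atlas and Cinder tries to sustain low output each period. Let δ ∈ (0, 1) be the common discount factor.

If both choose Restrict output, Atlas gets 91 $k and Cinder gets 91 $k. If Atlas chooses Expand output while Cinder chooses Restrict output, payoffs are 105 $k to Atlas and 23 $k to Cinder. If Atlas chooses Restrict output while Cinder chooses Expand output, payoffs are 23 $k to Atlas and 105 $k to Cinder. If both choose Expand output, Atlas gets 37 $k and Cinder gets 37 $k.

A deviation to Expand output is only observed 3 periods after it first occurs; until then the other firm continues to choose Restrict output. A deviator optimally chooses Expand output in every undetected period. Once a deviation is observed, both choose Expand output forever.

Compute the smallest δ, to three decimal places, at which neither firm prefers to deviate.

0.590

Deviating for the 3 undetected periods gains 105−91 = 14 per period over cooperation, then loses 91−37 = 54 per period forever once punishment starts.
Gain: 14(1 + δ + … + δ^2); loss: 54·δ^3/(1−δ).
No profitable deviation ⇔ 14(1−δ^3) ≤ 54·δ^3, i.e. δ^3 ≥ 14/(14+54) = 7/34.
Hence δ ≥ (7/34)^(1/3) ≈ 0.590.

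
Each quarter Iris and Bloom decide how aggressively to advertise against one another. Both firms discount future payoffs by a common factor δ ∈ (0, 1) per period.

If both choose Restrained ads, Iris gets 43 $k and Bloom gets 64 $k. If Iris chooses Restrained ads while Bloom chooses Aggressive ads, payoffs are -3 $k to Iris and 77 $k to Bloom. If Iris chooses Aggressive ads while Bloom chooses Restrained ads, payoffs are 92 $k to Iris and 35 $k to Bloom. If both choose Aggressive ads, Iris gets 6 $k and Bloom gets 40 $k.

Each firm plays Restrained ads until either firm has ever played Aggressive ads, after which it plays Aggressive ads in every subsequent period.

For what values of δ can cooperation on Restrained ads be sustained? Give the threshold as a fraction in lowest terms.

49/86

For Iris: deviation gain 92−43 = 49, per-period punishment loss 43−6 = 37. IC gives δ ≥ 49/86.
For Bloom: gain 13, loss 24 per period, so δ ≥ 13/37.
The tighter constraint is Iris's, so cooperation needs δ ≥ 49/86.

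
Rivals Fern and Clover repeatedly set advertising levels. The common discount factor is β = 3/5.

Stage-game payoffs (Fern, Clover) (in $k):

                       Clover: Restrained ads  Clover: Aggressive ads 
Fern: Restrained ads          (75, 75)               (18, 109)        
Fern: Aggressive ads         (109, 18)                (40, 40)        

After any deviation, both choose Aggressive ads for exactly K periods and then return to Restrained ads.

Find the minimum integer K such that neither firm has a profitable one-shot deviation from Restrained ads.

3

Need Σ_{k=1}^{K} β^k ≥ (109−75)/(75−40) = 0.9714 at β = 3/5.
At K = 2 the sum is 0.9600 < 0.9714; at K = 3 it is 1.1760 ≥ 0.9714.
So the minimum punishment length is K = 3.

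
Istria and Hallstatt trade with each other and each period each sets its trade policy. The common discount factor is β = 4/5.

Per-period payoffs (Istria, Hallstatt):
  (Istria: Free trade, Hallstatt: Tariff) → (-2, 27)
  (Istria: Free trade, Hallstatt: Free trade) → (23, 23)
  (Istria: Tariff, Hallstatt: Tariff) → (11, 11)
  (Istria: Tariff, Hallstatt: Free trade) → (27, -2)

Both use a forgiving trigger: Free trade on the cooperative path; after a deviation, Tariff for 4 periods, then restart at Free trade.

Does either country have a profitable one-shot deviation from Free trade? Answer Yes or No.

No

Comparing payoff streams over the 5 periods until play realigns: cooperate → 23(1+β+…+β^4); deviate → 27 + 11(β+…+β^4).
Cooperation is sustained iff (23−11)(β+…+β^4) ≥ 27−23.
β+…+β^4 = 4/5·(1−(4/5)^4)/(1−4/5) = 2.3616, and (27−23)/(23−11) = 0.3333.
2.3616 ≥ 0.3333, so cooperation is sustainable.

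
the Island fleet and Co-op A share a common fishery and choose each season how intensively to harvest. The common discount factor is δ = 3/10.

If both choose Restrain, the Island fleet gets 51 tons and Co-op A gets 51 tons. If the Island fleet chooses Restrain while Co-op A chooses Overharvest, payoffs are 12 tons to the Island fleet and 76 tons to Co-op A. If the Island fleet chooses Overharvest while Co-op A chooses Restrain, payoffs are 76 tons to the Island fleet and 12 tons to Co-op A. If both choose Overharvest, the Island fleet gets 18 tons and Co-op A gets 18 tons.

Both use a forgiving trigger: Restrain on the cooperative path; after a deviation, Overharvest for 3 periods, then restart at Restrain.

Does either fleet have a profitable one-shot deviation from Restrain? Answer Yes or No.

Comparing payoff streams over the 4 periods until play realigns: cooperate → 51(1+δ+…+δ^3); deviate → 76 + 18(δ+…+δ^3).
Cooperation is sustained iff (51−18)(δ+…+δ^3) ≥ 76−51.
δ+…+δ^3 = 3/10·(1−(3/10)^3)/(1−3/10) = 0.4170, and (76−51)/(51−18) = 0.7576.
0.4170 < 0.7576, so cooperation is not sustainable.

Yes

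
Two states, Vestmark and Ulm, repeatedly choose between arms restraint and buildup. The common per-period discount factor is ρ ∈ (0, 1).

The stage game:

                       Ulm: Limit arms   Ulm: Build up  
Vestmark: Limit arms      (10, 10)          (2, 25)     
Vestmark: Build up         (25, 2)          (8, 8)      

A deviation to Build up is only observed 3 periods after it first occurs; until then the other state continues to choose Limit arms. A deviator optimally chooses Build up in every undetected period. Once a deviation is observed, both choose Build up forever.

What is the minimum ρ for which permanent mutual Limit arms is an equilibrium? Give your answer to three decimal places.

0.959

Deviating for the 3 undetected periods gains 25−10 = 15 per period over cooperation, then loses 10−8 = 2 per period forever once punishment starts.
Gain: 15(1 + ρ + … + ρ^2); loss: 2·ρ^3/(1−ρ).
No profitable deviation ⇔ 15(1−ρ^3) ≤ 2·ρ^3, i.e. ρ^3 ≥ 15/(15+2) = 15/17.
Hence ρ ≥ (15/17)^(1/3) ≈ 0.959.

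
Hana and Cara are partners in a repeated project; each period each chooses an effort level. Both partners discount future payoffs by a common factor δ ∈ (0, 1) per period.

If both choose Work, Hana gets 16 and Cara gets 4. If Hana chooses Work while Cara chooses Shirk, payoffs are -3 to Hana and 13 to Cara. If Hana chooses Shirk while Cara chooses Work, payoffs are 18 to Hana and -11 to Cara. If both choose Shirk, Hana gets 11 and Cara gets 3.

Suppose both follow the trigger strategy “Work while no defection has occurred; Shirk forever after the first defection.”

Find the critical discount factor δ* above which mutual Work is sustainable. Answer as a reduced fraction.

9/10

For Hana: deviation gain 18−16 = 2, per-period punishment loss 16−11 = 5. IC gives δ ≥ 2/7.
For Cara: gain 9, loss 1 per period, so δ ≥ 9/10.
The tighter constraint is Cara's, so cooperation needs δ ≥ 9/10.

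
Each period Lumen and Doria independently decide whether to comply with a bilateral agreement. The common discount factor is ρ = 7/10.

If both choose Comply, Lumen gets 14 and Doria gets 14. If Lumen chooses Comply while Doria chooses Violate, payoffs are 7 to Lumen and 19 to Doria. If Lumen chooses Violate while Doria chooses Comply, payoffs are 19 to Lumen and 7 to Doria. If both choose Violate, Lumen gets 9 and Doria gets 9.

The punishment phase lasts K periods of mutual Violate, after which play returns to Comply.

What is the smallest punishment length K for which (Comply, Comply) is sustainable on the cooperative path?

No profitable deviation requires (14−9)(ρ+…+ρ^K) ≥ 19−14, i.e. ρ+…+ρ^K ≥ 1 ≈ 1.0000.
With ρ = 7/10, the partial sums are K=1: 0.7000, K=2: 1.1900.
K = 2 is the first length at which the sum reaches 1.0000.

2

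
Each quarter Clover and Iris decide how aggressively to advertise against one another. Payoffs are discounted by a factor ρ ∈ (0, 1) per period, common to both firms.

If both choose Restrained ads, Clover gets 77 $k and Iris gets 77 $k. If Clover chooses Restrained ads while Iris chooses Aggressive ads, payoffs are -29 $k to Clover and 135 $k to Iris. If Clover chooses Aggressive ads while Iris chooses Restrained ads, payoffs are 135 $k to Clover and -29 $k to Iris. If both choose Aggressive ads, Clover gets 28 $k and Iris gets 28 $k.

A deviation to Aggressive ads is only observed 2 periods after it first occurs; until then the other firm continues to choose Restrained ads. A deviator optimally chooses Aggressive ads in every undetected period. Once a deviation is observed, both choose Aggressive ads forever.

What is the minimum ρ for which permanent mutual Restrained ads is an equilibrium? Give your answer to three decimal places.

0.736

The best deviation is to choose Aggressive ads for all 2 undetected periods, earning 135 each, then 28 forever once detected.
Deviation value: 135(1−ρ^2)/(1−ρ) + 28ρ^2/(1−ρ); cooperation value: 77/(1−ρ).
IC: 77 ≥ 135(1−ρ^2) + 28ρ^2 = 135 − 107ρ^2.
So ρ^2 ≥ 58/107, giving ρ ≥ (58/107)^(1/2) ≈ 0.736.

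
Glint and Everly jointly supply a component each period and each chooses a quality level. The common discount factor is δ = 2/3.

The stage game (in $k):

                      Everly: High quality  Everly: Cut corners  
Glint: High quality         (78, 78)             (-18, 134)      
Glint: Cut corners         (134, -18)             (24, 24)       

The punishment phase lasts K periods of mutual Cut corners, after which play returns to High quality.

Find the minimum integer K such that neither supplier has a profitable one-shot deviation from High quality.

Need Σ_{k=1}^{K} δ^k ≥ (134−78)/(78−24) = 1.0370 at δ = 2/3.
At K = 1 the sum is 0.6667 < 1.0370; at K = 2 it is 1.1111 ≥ 1.0370.
So the minimum punishment length is K = 2.

2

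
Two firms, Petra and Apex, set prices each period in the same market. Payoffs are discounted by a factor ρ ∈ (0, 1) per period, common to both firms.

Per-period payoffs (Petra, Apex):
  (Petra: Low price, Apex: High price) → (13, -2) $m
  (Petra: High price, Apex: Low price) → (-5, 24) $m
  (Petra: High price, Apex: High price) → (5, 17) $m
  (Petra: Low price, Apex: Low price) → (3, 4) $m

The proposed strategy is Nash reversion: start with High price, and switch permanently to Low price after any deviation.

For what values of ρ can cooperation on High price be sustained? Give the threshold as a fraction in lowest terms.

Petra: cooperation gives 5 each period; deviation gives 13 once then 3 forever.
  5/(1−ρ) ≥ 13 + 3ρ/(1−ρ) ⇒ ρ ≥ 8/10 = 4/5.
Apex: cooperation gives 17 each period; deviation gives 24 once then 4 forever.
  ρ ≥ 7/20.
Both must hold, so the binding constraint is Petra's: ρ ≥ 4/5.

4/5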